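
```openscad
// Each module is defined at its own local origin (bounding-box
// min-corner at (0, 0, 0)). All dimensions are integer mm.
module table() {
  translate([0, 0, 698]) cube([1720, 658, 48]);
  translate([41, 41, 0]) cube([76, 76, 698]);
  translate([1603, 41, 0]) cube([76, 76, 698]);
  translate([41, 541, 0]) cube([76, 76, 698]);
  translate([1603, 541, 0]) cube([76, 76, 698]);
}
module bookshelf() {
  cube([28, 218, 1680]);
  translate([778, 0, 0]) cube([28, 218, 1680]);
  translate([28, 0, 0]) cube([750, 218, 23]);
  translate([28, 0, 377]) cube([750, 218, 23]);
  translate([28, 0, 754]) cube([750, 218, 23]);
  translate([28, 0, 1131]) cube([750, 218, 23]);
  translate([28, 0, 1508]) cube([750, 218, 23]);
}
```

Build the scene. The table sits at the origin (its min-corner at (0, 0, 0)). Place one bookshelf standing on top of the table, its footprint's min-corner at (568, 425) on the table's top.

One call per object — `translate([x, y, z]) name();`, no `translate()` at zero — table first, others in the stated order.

table();
translate([568, 425, 746]) bookshelf();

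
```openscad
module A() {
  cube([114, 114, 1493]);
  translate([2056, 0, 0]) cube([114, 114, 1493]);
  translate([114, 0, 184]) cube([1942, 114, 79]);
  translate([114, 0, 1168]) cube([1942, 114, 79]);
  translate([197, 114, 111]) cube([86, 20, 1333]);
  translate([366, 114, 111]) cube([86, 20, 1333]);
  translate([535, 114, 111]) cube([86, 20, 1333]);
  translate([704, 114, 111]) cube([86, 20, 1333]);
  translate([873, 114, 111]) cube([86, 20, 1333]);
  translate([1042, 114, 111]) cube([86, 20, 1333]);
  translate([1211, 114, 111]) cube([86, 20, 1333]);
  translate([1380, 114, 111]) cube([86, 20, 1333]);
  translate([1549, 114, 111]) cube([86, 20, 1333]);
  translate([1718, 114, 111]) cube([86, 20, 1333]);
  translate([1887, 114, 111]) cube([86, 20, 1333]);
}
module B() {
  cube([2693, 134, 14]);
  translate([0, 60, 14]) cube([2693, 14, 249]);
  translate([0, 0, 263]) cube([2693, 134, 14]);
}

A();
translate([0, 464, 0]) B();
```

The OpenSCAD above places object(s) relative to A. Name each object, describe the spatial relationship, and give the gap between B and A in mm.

The I-beam's nearest face is 330 mm from the fence section's +y face.

A is a fence section. B is an I-beam. The I-beam is on the floor beside the fence section on its +y side. The gap between the I-beam and the fence section is 330 mm.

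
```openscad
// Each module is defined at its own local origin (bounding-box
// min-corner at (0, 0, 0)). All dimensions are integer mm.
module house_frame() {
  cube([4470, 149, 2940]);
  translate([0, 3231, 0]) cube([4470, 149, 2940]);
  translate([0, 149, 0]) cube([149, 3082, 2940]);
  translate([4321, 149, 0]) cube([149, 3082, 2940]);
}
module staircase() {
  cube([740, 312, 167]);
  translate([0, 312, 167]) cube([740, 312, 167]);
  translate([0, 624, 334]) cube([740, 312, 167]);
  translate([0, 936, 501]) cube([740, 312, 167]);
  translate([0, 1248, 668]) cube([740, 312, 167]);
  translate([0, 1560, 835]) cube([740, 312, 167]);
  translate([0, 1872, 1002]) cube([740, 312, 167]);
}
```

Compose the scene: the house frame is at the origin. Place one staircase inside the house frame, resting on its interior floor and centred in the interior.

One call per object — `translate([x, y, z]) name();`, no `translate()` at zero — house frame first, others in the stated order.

house_frame();
translate([1865, 598, 0]) staircase();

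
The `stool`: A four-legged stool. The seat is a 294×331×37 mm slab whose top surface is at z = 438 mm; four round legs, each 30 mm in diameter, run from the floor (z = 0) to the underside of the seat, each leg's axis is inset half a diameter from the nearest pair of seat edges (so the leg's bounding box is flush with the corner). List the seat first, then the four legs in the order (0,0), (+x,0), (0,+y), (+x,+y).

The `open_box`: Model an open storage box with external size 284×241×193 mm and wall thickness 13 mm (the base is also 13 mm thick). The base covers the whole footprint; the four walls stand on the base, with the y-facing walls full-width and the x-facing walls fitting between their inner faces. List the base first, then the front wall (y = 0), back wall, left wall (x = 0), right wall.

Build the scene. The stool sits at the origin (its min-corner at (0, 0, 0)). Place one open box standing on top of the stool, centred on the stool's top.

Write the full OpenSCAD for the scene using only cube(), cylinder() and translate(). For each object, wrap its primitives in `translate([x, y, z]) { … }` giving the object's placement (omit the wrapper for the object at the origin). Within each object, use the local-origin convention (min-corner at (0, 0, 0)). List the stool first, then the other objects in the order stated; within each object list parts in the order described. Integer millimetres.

translate([0, 0, 401]) cube([294, 331, 37]);
translate([15, 15, 0]) cylinder(h = 401, r = 15);
translate([279, 15, 0]) cylinder(h = 401, r = 15);
translate([15, 316, 0]) cylinder(h = 401, r = 15);
translate([279, 316, 0]) cylinder(h = 401, r = 15);
translate([5, 45, 438]) {
  cube([284, 241, 13]);
  translate([0, 0, 13]) cube([284, 13, 180]);
  translate([0, 228, 13]) cube([284, 13, 180]);
  translate([0, 13, 13]) cube([13, 215, 180]);
  translate([271, 13, 13]) cube([13, 215, 180]);
}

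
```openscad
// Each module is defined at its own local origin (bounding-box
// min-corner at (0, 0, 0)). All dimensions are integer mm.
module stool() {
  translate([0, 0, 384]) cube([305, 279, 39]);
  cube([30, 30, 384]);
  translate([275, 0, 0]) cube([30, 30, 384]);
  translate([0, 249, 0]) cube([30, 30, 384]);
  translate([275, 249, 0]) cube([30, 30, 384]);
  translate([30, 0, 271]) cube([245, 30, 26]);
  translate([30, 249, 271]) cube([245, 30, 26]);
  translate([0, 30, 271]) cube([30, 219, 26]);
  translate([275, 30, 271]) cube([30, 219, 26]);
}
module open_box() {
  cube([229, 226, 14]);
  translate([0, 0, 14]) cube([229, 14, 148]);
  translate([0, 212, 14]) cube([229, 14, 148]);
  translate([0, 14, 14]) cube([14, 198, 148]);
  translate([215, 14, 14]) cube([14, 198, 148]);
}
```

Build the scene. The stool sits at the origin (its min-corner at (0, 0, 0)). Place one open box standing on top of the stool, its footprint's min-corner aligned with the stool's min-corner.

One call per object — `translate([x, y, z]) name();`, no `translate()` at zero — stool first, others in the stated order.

stool();
translate([0, 0, 423]) open_box();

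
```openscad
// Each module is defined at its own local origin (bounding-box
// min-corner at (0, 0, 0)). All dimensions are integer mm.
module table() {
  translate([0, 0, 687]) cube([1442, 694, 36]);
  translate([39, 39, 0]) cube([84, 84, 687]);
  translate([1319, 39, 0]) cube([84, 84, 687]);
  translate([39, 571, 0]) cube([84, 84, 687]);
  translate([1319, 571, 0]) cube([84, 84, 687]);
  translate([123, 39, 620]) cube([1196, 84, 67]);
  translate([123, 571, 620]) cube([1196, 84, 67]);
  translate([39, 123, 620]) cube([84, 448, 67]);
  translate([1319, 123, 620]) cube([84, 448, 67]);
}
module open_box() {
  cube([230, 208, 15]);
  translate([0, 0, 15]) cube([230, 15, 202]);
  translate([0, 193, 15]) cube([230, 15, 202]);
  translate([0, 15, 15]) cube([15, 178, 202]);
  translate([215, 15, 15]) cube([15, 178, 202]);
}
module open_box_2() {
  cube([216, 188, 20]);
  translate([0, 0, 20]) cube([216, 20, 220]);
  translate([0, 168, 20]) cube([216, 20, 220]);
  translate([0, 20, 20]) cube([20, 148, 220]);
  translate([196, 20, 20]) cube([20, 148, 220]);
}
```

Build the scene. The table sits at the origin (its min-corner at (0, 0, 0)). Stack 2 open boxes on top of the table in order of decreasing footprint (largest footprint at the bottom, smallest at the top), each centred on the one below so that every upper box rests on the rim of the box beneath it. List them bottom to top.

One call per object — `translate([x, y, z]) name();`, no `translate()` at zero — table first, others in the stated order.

table();
translate([606, 243, 723]) open_box();
translate([613, 253, 940]) open_box_2();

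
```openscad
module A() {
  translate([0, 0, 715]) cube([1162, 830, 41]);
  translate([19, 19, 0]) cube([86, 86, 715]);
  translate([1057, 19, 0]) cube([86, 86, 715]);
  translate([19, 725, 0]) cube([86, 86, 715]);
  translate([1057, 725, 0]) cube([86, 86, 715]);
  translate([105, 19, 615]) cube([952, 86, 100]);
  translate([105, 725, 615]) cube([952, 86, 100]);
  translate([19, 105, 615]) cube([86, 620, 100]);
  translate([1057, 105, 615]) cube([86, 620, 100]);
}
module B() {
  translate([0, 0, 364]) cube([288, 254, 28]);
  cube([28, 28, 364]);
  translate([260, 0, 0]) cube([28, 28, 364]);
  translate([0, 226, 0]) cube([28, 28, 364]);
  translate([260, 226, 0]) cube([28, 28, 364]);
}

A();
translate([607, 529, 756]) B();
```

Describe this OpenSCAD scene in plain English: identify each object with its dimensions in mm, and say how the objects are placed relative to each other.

A is a rectangular dining table. The top is 1162×830×41 mm with its upper surface at z = 756 mm. It stands on four 86×86 mm square legs, each inset 19 mm from the nearest pair of top edges, running from the floor to the underside of the top. Four apron rails, 86 mm thick and 100 mm tall, run between adjacent legs with their top edges flush with the underside of the top and their outer faces flush with the legs' outer faces.

B is a simple wooden stool: a rectangular seat 288 mm (x) by 254 mm (y), 28 mm thick, top face at z = 392 mm, on four square legs, each 28×28 mm in cross-section. The legs rest on z = 0, each flush with a corner of the seat.

The stool is on top of the table.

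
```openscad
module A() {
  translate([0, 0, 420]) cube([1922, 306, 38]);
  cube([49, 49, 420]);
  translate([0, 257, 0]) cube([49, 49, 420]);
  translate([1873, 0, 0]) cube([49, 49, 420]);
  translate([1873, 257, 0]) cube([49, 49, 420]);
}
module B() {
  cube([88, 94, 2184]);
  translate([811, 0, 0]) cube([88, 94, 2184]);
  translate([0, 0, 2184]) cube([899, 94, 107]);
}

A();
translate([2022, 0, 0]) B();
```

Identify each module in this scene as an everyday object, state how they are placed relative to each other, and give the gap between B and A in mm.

The door frame's nearest face is 100 mm from the bench's +x face.

A is a bench. B is a door frame. The door frame is on the floor beside the bench on its +x side. The gap between the door frame and the bench is 100 mm.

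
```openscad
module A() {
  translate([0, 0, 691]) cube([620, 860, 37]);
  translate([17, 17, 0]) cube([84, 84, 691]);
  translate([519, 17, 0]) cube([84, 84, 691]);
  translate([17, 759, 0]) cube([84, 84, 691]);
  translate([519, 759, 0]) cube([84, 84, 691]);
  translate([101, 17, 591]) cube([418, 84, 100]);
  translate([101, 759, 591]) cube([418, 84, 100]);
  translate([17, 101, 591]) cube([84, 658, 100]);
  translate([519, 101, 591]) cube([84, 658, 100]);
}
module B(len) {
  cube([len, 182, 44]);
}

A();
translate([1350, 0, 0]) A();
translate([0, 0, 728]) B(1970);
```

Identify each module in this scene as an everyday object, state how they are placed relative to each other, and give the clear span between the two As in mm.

Second table starts at x = 1350; first ends at x = 620; clear span = 1350 − 620 = 730 mm.

A is a table. B is a beam. A beam spans the tops of two tables. The clear span between the two tables is 730 mm.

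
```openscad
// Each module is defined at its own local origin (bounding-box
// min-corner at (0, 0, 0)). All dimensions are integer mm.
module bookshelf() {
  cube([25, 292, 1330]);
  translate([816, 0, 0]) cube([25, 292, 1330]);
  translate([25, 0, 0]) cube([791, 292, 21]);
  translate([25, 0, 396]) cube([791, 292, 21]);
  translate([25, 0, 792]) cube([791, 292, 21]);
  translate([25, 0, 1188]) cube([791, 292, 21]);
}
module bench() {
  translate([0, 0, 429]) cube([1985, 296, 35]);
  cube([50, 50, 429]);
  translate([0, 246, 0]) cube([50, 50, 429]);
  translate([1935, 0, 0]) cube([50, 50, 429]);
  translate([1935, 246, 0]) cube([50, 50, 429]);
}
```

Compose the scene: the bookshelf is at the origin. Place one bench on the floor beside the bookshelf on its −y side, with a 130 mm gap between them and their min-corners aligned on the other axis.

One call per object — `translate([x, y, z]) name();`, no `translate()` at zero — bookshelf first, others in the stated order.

bookshelf();
translate([0, -426, 0]) bench();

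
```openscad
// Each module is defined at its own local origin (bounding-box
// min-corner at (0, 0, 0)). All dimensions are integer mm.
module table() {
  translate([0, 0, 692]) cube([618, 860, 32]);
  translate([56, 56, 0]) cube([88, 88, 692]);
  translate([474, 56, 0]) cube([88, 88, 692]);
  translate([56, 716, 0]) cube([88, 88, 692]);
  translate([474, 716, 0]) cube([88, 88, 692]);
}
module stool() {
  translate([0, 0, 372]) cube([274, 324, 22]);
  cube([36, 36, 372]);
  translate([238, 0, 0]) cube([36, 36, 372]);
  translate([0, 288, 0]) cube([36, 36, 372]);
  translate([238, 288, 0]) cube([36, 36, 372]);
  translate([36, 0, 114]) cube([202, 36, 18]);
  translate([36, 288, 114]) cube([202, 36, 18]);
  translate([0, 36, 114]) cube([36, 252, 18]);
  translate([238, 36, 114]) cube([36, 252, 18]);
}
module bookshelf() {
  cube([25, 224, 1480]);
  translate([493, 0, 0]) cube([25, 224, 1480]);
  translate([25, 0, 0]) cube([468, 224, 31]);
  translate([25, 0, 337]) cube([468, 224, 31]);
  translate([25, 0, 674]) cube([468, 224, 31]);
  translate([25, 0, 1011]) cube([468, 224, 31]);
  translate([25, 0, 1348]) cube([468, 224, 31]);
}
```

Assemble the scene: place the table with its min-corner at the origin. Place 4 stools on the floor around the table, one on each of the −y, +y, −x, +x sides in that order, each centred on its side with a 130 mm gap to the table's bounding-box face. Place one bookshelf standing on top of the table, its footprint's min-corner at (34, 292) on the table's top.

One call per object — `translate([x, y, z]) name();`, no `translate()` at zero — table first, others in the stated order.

table();
translate([172, -454, 0]) stool();
translate([172, 990, 0]) stool();
translate([-404, 268, 0]) stool();
translate([748, 268, 0]) stool();
translate([34, 292, 724]) bookshelf();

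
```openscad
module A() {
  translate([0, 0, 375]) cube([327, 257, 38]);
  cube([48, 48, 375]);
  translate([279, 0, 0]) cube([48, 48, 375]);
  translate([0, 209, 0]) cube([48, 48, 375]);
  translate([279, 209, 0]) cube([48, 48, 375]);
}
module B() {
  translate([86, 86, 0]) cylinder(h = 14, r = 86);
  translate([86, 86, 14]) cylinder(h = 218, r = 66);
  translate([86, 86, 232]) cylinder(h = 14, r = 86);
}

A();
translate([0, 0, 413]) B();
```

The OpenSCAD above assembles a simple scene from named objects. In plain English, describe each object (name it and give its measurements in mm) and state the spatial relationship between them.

A is a four-legged stool. The seat is a 327×257×38 mm slab whose top surface is at z = 413 mm; four square legs, each 48×48 mm in cross-section, run from the floor (z = 0) to the underside of the seat, each flush with a corner of the seat.

B is a spool: two coaxial disc flanges of radius 86 mm and thickness 14 mm, joined by a core cylinder of radius 66 mm and height 218 mm. The lower flange rests on z = 0 and the three cylinders share a vertical axis.

The spool is on top of the stool.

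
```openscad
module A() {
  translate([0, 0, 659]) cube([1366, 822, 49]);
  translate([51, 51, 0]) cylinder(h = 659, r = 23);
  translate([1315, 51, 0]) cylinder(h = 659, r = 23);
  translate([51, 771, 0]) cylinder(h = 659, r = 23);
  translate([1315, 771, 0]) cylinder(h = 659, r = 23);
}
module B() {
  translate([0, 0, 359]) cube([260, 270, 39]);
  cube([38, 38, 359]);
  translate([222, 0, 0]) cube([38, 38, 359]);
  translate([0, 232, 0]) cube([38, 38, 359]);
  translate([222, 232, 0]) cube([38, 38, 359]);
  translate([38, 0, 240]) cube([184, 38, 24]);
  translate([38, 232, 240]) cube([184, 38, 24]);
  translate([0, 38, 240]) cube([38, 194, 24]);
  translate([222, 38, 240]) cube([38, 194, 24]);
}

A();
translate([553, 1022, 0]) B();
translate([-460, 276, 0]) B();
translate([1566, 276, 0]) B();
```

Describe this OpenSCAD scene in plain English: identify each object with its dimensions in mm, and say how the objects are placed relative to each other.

A is a rectangular dining table. The top is 1366×822×49 mm with its upper surface at z = 708 mm. It stands on four round legs of 46 mm diameter, each leg's bounding box inset 28 mm from the nearest pair of top edges, running from the floor to the underside of the top.

B is a four-legged stool. The seat is 260×270 mm, 39 mm thick, top at z = 398 mm. It stands on four square legs, each 38×38 mm in cross-section, from z = 0 to the seat underside, each flush with a corner of the seat. Four stretchers, 38 mm wide and 24 mm tall, connect adjacent legs with their undersides at z = 240 mm, each running between the inner faces of the legs it joins and aligned with the legs' outer faces on the other axis.

Three stools sit around the table at the +y, −x, +x sides.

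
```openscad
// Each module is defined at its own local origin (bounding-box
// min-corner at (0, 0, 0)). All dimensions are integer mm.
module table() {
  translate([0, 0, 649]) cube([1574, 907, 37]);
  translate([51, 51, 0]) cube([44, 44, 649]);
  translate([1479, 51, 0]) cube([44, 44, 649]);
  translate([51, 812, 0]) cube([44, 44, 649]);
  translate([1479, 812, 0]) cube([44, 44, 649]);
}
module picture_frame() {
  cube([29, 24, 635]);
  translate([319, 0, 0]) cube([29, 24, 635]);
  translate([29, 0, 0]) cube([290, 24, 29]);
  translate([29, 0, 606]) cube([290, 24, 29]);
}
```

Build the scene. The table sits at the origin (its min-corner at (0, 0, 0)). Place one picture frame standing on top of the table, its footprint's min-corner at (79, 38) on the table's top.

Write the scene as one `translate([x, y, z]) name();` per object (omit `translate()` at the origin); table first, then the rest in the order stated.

table();
translate([79, 38, 686]) picture_frame();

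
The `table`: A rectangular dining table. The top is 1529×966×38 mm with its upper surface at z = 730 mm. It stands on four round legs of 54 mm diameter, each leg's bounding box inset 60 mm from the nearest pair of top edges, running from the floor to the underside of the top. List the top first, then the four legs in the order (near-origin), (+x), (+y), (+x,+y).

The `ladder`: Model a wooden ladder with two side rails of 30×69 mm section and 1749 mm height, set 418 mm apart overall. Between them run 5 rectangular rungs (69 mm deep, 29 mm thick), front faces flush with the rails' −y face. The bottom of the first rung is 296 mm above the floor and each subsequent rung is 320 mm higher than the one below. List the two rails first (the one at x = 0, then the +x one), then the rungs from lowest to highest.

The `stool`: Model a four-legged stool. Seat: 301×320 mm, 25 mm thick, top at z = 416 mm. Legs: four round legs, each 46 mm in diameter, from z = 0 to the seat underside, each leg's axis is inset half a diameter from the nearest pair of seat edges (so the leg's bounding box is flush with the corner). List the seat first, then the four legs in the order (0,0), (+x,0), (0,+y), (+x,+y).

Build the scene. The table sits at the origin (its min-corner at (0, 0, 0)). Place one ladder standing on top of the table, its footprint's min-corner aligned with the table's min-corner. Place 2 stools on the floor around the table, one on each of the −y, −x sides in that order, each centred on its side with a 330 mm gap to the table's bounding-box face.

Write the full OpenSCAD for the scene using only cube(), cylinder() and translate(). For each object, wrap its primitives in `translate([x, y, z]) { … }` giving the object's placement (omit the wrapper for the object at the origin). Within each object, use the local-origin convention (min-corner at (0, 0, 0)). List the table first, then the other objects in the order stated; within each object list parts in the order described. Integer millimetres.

translate([0, 0, 692]) cube([1529, 966, 38]);
translate([87, 87, 0]) cylinder(h = 692, r = 27);
translate([1442, 87, 0]) cylinder(h = 692, r = 27);
translate([87, 879, 0]) cylinder(h = 692, r = 27);
translate([1442, 879, 0]) cylinder(h = 692, r = 27);
translate([0, 0, 730]) {
  cube([30, 69, 1749]);
  translate([388, 0, 0]) cube([30, 69, 1749]);
  translate([30, 0, 296]) cube([358, 69, 29]);
  translate([30, 0, 616]) cube([358, 69, 29]);
  translate([30, 0, 936]) cube([358, 69, 29]);
  translate([30, 0, 1256]) cube([358, 69, 29]);
  translate([30, 0, 1576]) cube([358, 69, 29]);
}
translate([614, -650, 0]) {
  translate([0, 0, 391]) cube([301, 320, 25]);
  translate([23, 23, 0]) cylinder(h = 391, r = 23);
  translate([278, 23, 0]) cylinder(h = 391, r = 23);
  translate([23, 297, 0]) cylinder(h = 391, r = 23);
  translate([278, 297, 0]) cylinder(h = 391, r = 23);
}
translate([-631, 323, 0]) {
  translate([0, 0, 391]) cube([301, 320, 25]);
  translate([23, 23, 0]) cylinder(h = 391, r = 23);
  translate([278, 23, 0]) cylinder(h = 391, r = 23);
  translate([23, 297, 0]) cylinder(h = 391, r = 23);
  translate([278, 297, 0]) cylinder(h = 391, r = 23);
}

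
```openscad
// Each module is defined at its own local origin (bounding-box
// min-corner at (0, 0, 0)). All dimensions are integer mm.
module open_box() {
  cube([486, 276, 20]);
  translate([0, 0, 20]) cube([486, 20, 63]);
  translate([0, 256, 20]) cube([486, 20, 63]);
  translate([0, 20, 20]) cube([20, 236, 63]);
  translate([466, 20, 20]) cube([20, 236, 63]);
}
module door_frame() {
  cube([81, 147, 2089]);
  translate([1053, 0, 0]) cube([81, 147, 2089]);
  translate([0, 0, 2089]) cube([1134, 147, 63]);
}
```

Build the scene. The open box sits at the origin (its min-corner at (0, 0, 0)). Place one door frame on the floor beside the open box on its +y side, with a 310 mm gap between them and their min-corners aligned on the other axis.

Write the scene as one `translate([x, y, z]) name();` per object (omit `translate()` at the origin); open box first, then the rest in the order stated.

open_box();
translate([0, 586, 0]) door_frame();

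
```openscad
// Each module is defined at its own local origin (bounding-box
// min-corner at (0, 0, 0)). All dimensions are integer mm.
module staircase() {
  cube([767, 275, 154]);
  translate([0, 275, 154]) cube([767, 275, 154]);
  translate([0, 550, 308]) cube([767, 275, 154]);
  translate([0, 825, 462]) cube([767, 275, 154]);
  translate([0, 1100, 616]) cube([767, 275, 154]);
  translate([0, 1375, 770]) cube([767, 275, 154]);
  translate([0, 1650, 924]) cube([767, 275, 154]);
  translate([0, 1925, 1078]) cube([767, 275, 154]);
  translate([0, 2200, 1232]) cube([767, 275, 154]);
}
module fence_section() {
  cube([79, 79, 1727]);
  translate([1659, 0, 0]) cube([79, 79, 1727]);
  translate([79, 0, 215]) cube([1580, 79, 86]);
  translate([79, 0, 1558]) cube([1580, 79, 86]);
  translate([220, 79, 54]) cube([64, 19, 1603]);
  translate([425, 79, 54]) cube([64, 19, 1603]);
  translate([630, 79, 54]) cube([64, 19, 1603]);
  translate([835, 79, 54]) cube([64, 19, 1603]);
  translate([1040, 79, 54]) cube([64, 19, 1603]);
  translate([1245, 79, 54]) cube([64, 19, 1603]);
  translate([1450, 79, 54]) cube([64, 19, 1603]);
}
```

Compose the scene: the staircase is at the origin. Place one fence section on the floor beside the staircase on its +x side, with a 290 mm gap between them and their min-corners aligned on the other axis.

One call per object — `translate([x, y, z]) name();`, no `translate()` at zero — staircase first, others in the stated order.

staircase();
translate([1057, 0, 0]) fence_section();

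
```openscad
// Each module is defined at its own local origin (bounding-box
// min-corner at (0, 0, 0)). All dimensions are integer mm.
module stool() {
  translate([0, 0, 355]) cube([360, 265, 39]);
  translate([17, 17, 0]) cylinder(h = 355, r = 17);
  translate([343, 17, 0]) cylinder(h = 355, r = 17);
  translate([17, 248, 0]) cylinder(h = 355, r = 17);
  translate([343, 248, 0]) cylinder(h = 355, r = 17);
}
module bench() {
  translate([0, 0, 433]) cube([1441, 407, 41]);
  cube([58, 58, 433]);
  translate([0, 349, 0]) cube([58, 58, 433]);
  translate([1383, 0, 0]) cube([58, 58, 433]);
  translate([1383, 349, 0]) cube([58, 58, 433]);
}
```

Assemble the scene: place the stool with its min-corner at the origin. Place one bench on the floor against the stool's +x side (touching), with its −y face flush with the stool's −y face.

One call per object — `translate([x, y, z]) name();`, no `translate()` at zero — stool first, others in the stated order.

stool();
translate([360, 0, 0]) bench();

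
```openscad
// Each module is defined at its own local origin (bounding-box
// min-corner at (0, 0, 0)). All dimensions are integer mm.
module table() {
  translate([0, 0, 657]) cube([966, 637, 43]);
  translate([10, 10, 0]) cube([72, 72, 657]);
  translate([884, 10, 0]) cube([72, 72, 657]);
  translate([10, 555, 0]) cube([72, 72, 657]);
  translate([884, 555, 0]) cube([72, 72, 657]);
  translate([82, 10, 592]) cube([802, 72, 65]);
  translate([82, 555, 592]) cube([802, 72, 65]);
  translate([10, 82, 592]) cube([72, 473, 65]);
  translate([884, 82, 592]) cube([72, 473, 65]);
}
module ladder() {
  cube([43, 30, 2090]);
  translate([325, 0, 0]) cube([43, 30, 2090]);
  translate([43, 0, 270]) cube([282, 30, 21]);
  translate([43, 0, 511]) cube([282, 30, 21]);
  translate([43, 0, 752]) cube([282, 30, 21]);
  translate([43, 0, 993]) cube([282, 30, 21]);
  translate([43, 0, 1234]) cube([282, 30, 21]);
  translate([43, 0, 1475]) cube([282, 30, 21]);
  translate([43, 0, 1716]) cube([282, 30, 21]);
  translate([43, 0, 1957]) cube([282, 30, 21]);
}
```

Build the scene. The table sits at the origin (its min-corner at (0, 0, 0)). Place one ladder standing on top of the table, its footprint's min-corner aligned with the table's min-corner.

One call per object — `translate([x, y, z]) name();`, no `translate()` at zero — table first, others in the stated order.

table();
translate([0, 0, 700]) ladder();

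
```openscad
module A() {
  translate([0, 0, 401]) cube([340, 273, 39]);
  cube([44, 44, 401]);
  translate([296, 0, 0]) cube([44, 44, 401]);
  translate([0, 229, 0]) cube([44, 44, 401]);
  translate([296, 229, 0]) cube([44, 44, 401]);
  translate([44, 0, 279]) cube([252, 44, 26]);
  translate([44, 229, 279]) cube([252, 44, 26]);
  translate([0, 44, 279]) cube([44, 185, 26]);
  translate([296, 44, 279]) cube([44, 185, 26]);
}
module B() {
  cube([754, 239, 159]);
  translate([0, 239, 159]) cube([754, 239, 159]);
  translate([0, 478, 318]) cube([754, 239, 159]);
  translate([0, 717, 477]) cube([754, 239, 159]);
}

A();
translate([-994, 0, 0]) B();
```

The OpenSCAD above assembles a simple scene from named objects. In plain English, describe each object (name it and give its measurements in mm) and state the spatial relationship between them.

A is a simple wooden stool: a rectangular seat 340 mm (x) by 273 mm (y), 39 mm thick, top face at z = 440 mm, on four square legs, each 44×44 mm in cross-section. The legs rest on z = 0, each flush with a corner of the seat. Four stretchers, 44 mm wide and 26 mm tall, connect adjacent legs with their undersides at z = 279 mm, each running between the inner faces of the legs it joins and aligned with the legs' outer faces on the other axis.

B is a run of 4 identical solid stair steps. Each tread is 754×239 mm and each step block is 159 mm high. Step 1 rests on the floor; step k is offset from step 1 by (k−1)×239 mm in y and (k−1)×159 mm in z.

The staircase is on the floor beside the stool on its −x side.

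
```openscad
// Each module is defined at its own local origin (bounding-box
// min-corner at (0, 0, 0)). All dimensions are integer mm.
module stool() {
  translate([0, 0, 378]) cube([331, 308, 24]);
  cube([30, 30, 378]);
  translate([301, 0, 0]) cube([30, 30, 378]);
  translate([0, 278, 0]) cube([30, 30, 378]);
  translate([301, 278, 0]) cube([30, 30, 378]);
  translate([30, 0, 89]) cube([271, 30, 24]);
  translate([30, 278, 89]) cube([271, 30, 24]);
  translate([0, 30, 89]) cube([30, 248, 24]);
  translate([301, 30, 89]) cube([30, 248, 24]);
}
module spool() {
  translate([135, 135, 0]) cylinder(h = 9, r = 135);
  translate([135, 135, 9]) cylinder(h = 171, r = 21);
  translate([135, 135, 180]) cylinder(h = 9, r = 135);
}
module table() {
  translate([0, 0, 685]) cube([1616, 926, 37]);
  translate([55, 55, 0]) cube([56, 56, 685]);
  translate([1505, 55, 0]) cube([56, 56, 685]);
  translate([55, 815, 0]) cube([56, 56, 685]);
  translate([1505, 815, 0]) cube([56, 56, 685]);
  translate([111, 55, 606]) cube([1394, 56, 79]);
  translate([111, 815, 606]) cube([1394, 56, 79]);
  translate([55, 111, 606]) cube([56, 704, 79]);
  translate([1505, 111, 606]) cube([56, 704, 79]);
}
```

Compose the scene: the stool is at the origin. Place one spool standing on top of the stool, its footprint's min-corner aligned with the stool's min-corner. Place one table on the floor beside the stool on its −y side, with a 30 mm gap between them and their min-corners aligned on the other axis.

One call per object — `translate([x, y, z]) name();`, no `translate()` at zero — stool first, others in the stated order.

stool();
translate([0, 0, 402]) spool();
translate([0, -956, 0]) table();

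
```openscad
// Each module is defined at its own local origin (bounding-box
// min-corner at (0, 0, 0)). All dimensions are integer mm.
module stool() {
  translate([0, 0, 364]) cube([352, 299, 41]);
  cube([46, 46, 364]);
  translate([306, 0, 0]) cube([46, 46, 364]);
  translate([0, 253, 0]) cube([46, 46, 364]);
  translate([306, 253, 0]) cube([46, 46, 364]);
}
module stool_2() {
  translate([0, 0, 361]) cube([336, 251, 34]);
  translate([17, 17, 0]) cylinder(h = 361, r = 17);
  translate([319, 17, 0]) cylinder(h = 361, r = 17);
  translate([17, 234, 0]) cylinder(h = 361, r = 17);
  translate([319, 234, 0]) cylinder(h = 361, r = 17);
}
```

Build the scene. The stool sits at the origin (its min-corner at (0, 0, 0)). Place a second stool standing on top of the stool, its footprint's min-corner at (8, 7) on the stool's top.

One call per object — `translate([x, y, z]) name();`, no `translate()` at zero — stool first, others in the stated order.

stool();
translate([8, 7, 405]) stool_2();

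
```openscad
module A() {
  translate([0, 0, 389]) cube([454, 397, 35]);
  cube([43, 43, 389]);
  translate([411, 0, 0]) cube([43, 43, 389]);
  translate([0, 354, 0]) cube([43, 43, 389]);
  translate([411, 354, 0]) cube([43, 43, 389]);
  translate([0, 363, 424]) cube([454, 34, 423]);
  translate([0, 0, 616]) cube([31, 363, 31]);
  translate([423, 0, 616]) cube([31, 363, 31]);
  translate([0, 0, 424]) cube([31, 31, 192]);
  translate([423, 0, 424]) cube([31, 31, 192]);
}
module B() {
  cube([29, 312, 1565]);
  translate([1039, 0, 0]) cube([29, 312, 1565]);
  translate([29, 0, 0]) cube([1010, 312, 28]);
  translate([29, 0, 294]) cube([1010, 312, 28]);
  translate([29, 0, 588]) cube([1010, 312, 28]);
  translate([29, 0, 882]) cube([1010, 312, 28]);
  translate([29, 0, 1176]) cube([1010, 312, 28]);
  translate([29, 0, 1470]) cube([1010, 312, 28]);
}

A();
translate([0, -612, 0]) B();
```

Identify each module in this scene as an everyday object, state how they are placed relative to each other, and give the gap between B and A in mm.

The bookshelf's nearest face is 300 mm from the chair's −y face.

A is a chair. B is a bookshelf. The bookshelf is on the floor beside the chair on its −y side. The gap between the bookshelf and the chair is 300 mm.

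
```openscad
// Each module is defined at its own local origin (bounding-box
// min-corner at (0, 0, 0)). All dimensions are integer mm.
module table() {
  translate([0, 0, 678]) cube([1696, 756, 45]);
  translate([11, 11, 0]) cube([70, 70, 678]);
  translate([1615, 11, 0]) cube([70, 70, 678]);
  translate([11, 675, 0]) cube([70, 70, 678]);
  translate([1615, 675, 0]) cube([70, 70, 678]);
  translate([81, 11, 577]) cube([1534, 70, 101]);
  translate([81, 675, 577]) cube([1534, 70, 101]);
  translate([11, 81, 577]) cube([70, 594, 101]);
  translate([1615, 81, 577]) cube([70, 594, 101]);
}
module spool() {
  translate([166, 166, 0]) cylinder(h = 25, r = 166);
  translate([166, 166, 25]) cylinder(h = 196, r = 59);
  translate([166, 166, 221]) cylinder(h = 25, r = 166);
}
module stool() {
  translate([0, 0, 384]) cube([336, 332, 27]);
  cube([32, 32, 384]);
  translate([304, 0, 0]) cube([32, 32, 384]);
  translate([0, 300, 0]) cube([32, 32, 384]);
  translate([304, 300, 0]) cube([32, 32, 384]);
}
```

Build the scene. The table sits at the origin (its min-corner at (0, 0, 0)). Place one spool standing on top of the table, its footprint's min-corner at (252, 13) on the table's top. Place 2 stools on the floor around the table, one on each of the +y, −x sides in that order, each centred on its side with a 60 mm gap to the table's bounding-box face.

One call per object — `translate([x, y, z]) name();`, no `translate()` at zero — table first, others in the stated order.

table();
translate([252, 13, 723]) spool();
translate([680, 816, 0]) stool();
translate([-396, 212, 0]) stool();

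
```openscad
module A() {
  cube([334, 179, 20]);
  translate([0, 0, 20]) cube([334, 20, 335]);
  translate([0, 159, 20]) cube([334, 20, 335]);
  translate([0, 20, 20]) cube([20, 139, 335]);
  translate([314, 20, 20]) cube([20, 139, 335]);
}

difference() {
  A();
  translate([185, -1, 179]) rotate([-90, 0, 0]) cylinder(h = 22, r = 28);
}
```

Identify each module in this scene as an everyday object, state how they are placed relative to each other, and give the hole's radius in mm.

The subtracted cylinder has r = 28 mm.

A is an open box. The open box has a circular hole through its front wall. The hole's radius is 28 mm.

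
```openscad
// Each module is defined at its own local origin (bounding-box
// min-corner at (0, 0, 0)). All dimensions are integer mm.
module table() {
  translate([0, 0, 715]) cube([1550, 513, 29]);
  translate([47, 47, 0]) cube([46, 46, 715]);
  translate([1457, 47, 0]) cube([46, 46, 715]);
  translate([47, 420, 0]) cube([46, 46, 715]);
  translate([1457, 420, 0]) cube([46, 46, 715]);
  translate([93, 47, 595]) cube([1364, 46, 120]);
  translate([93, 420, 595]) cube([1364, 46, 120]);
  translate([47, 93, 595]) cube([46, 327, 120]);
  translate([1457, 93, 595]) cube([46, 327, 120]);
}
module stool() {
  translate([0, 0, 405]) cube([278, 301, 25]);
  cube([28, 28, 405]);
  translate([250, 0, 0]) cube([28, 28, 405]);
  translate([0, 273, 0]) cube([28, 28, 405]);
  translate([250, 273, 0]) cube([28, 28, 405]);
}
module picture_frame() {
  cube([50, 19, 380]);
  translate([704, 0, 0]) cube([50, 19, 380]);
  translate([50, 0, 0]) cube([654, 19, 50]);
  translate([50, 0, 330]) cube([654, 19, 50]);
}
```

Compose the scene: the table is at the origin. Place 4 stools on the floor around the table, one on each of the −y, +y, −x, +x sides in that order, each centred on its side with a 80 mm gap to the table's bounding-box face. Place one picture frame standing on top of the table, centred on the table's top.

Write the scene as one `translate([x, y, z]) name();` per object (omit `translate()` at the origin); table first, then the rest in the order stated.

table();
translate([636, -381, 0]) stool();
translate([636, 593, 0]) stool();
translate([-358, 106, 0]) stool();
translate([1630, 106, 0]) stool();
translate([398, 247, 744]) picture_frame();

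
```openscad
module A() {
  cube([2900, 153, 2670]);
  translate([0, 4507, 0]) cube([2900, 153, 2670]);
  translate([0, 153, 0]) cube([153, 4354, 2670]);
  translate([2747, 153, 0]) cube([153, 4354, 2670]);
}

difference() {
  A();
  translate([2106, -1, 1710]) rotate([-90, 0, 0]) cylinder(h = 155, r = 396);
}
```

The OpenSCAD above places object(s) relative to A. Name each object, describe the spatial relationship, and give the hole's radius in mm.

The subtracted cylinder has r = 396 mm.

A is a house frame. The house frame has a circular hole through its front wall. The hole's radius is 396 mm.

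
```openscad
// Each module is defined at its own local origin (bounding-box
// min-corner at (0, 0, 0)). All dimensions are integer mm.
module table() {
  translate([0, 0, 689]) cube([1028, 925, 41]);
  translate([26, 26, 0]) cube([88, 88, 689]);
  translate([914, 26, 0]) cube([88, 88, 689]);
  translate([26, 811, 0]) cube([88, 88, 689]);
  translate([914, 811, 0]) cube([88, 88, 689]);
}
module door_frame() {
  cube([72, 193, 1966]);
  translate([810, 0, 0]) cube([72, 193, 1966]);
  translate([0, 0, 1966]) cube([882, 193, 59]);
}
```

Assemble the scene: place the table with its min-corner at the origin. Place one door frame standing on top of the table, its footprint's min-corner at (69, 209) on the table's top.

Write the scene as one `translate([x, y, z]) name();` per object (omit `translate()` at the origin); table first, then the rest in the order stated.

table();
translate([69, 209, 730]) door_frame();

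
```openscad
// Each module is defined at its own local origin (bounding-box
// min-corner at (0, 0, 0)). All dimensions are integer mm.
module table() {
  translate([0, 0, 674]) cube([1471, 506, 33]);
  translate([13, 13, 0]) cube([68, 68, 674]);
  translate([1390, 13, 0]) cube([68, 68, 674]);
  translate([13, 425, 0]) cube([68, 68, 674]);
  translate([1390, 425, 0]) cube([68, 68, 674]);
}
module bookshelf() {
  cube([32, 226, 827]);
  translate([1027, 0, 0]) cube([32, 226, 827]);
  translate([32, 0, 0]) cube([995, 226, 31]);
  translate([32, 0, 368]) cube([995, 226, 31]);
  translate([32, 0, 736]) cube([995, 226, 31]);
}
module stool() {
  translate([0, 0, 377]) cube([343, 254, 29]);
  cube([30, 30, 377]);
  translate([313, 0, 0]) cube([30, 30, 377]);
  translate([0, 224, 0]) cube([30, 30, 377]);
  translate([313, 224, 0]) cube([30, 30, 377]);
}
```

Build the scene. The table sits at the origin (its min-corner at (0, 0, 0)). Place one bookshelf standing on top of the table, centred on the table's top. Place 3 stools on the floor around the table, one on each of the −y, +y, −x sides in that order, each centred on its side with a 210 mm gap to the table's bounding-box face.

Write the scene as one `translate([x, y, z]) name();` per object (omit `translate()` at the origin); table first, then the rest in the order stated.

table();
translate([206, 140, 707]) bookshelf();
translate([564, -464, 0]) stool();
translate([564, 716, 0]) stool();
translate([-553, 126, 0]) stool();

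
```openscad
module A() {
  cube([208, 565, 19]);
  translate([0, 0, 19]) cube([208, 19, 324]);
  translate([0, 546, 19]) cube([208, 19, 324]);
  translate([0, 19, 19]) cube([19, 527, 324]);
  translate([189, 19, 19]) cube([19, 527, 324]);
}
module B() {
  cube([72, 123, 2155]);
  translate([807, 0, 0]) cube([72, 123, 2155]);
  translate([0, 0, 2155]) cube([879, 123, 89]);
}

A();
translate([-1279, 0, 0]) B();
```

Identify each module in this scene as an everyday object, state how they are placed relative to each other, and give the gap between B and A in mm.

The door frame's nearest face is 400 mm from the open box's −x face.

A is an open box. B is a door frame. The door frame is on the floor beside the open box on its −x side. The gap between the door frame and the open box is 400 mm.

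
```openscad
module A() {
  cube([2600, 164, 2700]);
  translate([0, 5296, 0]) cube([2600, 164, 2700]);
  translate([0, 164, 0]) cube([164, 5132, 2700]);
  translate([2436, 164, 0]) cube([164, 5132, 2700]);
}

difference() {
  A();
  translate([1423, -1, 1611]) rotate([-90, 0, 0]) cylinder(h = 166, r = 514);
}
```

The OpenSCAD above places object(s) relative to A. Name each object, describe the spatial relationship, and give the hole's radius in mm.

A is a house frame. The house frame has a circular hole through its front wall. The hole's radius is 514 mm.

The subtracted cylinder has r = 514 mm.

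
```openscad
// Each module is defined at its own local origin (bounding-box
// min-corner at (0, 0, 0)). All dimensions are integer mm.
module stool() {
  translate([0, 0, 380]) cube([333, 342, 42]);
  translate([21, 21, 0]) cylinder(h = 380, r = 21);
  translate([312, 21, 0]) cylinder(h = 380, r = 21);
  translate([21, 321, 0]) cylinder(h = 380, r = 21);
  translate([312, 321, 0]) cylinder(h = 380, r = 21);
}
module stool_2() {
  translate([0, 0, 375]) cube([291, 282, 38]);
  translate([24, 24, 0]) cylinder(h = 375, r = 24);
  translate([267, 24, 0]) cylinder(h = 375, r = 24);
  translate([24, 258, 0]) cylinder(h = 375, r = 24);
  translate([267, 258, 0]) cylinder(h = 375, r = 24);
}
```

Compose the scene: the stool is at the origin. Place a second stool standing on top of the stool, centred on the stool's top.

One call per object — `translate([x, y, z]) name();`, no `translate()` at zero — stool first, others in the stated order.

stool();
translate([21, 30, 422]) stool_2();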